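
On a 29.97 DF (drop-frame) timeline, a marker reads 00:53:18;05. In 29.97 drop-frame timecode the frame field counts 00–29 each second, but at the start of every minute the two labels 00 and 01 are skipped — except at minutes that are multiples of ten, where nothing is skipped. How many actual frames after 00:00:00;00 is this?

95849

Complete 10-minute blocks: 5, each 17982 frames → 89910.
Remaining 3 whole minutes in the current block: 1800 + 2 × 1798 = 5396 frames.
Within the current minute: 18 × 30 + 5 − 2 = 543 (labels ;00/;01 skipped at this minute). Total = 89910 + 5396 + 543 = 95849.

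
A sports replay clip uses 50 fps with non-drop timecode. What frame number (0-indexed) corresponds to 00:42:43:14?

Total seconds to the label: (0 × 3600 + 42 × 60 + 43) = 2563.
Frame index = 2563 × 50 + 14 = 128164.

frame 128164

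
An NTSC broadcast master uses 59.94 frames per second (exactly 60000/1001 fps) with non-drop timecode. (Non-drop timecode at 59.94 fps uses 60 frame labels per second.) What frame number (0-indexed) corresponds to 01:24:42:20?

frame 304940

Total seconds to the label: (1 × 3600 + 24 × 60 + 42) = 5082.
Frame index = 5082 × 60 + 20 = 304940.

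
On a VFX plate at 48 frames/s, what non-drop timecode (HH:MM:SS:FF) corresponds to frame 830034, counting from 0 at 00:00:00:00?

04:48:12:18

830034 ÷ 48 = 17292 full seconds, remainder 18 frames.
17292 s = 4 h 48 min 12 s.
Timecode: 04:48:12:18.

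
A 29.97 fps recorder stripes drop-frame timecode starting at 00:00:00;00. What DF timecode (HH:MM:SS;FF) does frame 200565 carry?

01:51:32;05

Ten DF minutes hold 17982 frames, so frame 200565 lies in block 11 (frames 197802–215783) with 2763 frames into that block.
The block's first minute is 1800 frames and the rest 1798 each; 2763 frames reaches minute 1, so 11 × 18 + 1 × 2 = 200 labels have been skipped so far.
Adding those back, label number 200565 + 200 = 200765 at 30 labels/s is 6692 s + 5 f = 1 h 51 min 32 s frame 5, i.e. 01:51:32;05.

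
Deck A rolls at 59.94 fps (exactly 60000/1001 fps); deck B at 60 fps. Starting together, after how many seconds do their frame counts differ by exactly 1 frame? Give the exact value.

1001/60 seconds

The gap grows by |60 − 60000/1001| = 60/1001 frames per second.
Time for a 1-frame gap: 1 ÷ (60/1001) = 1001/60 s.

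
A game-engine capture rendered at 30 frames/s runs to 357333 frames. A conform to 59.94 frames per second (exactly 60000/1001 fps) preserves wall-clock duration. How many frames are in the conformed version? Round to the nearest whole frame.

713952 frames

Frames at target rate = 357333 × (60000/1001) / (30) = 714666000/1001 ≈ 713952.048.
Nearest whole frame: 713952.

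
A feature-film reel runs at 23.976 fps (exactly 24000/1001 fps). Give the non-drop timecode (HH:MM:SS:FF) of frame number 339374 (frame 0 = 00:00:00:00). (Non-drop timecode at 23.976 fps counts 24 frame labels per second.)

03:55:40:14

339374 ÷ 24 = 14140 full seconds, remainder 14 frames.
14140 s = 3 h 55 min 40 s.
Timecode: 03:55:40:14.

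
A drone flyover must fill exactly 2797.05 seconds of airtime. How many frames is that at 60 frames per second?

Frames = 2797.05 × 60 = 167823.

167823 frames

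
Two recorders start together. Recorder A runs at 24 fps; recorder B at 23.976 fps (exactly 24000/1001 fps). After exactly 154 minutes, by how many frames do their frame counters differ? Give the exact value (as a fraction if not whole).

154 min = 9240 s.
A emits 24 × 9240 = 221760 frames; B emits 24000/1001 × 9240 = 2880000/13.
Difference = 2880/13 frames (≈ 221.5385); B is behind A.

2880/13 frames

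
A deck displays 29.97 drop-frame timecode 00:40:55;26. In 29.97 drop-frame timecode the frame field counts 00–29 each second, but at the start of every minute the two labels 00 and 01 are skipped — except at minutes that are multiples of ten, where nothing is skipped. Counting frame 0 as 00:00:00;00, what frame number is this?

Complete 10-minute blocks: 4, each 17982 frames → 71928.
Remaining 0 whole minutes in the current block: 0 frames.
Within the current minute: 55 × 30 + 26 = 1676. Total = 71928 + 0 + 1676 = 73604.

73604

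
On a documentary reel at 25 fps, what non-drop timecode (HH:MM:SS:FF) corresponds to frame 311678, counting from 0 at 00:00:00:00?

311678 ÷ 25 = 12467 full seconds, remainder 3 frames.
12467 s = 3 h 27 min 47 s.
Timecode: 03:27:47:03.

03:27:47:03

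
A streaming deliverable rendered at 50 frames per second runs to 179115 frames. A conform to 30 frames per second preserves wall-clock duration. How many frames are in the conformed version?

Target frames = source frames × (target rate / source rate) = 179115 × (30)/(50) = 179115 × 3/5 = 107469.

107469 frames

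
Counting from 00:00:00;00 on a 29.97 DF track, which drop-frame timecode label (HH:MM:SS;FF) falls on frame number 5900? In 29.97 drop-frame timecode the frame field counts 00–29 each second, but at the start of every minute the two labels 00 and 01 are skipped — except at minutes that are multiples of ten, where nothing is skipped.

00:03:16;26

Each 10-minute DF block holds 10 × 60 × 30 − 9 × 2 = 17982 frames. 5900 ÷ 17982 → 0 full blocks, remainder 5900.
Within the partial block the first minute is 1800 frames and each further minute 1798, so 3 further minute boundaries passed. Total skipped labels = 18 × 0 + 2 × 3 = 6.
Non-drop label index = 5900 + 6 = 5906; at 30 labels/s that is 00:03:16:26, i.e. DF 00:03:16;26.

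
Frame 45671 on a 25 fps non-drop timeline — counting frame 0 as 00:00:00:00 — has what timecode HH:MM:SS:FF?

45671 ÷ 25 = 1826 full seconds, remainder 21 frames.
1826 s = 0 h 30 min 26 s.
Timecode: 00:30:26:21.

00:30:26:21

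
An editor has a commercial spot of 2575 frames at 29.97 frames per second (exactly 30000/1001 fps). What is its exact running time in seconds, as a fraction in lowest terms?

103103/1200 seconds

Running time = 2575 ÷ (30000/1001) = 2575 × 1001/30000 = 103103/1200 s.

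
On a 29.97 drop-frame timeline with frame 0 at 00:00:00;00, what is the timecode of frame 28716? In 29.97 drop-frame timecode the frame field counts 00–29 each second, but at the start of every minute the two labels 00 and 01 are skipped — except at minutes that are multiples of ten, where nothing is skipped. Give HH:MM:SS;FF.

00:15:58;04

Ten DF minutes hold 17982 frames, so frame 28716 lies in block 1 (frames 17982–35963) with 10734 frames into that block.
The block's first minute is 1800 frames and the rest 1798 each; 10734 frames reaches minute 5, so 1 × 18 + 5 × 2 = 28 labels have been skipped so far.
Adding those back, label number 28716 + 28 = 28744 at 30 labels/s is 958 s + 4 f = 0 h 15 min 58 s frame 4, i.e. 00:15:58;04.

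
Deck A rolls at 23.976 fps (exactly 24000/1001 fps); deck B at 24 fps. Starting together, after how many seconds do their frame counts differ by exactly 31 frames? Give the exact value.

31031/24 seconds

The gap grows by |24 − 24000/1001| = 24/1001 frames per second.
Time for a 31-frame gap: 31 ÷ (24/1001) = 31031/24 s.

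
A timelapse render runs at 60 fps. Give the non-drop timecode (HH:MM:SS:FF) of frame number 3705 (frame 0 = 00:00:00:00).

3705 ÷ 60 = 61 full seconds, remainder 45 frames.
61 s = 0 h 1 min 1 s.
Timecode: 00:01:01:45.

00:01:01:45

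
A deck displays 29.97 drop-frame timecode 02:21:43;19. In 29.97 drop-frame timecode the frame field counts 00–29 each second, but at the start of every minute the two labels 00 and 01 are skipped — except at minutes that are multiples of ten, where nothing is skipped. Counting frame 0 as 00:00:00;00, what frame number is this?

Complete 10-minute blocks: 14, each 17982 frames → 251748.
Remaining 1 whole minute in the current block: 1800 + 0 × 1798 = 1800 frames.
Within the current minute: 43 × 30 + 19 − 2 = 1307 (labels ;00/;01 skipped at this minute). Total = 251748 + 1800 + 1307 = 254855.

254855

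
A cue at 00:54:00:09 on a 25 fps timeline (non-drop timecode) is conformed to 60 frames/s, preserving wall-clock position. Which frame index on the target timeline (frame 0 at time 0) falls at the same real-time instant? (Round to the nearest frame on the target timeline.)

frame 194422

Source frame index: (0×3600 + 54×60 + 0) × 25 + 9 = 81009.
Real time: 81009 / (25) = 81009/25 s.
Target frame: (81009/25) × (60) = 972108/5 ≈ 194421.600 → 194422.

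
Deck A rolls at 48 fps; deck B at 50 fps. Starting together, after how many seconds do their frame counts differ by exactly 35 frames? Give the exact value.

The gap grows by |50 − 48| = 2 frames per second.
Time for a 35-frame gap: 35 ÷ (2) = 17.5 s.

17.5 seconds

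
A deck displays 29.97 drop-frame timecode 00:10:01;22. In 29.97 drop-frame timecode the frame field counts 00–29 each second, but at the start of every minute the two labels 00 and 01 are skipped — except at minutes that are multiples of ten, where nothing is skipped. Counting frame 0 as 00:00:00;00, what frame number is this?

As if non-drop at 30 labels/s: (0 × 3600 + 10 × 60 + 1) × 30 + 22 = 18052.
Minute boundaries passed: 10; those not divisible by 10: 10 − 1 = 9; dropped labels = 2 × 9 = 18.
Actual frame index = 18052 − 18 = 18034.

18034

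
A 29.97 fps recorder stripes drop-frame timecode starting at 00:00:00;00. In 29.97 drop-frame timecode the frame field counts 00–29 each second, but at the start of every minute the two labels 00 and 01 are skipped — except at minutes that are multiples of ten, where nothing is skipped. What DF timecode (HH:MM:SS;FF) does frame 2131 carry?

00:01:11;03

Each 10-minute DF block holds 10 × 60 × 30 − 9 × 2 = 17982 frames. 2131 ÷ 17982 → 0 full blocks, remainder 2131.
Within the partial block the first minute is 1800 frames and each further minute 1798, so 1 further minute boundary passed. Total skipped labels = 18 × 0 + 2 × 1 = 2.
Non-drop label index = 2131 + 2 = 2133; at 30 labels/s that is 00:01:11:03, i.e. DF 00:01:11;03.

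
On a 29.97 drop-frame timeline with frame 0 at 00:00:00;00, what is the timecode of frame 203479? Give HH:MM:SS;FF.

Ten DF minutes hold 17982 frames, so frame 203479 lies in block 11 (frames 197802–215783) with 5677 frames into that block.
The block's first minute is 1800 frames and the rest 1798 each; 5677 frames reaches minute 3, so 11 × 18 + 3 × 2 = 204 labels have been skipped so far.
Adding those back, label number 203479 + 204 = 203683 at 30 labels/s is 6789 s + 13 f = 1 h 53 min 9 s frame 13, i.e. 01:53:09;13.

01:53:09;13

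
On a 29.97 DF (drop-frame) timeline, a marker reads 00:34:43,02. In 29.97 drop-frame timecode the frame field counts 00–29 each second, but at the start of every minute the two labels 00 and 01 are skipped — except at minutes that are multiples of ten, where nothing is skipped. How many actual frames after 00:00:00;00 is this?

As if non-drop at 30 labels/s: (0 × 3600 + 34 × 60 + 43) × 30 + 2 = 62492.
Minute boundaries passed: 34; those not divisible by 10: 34 − 3 = 31; dropped labels = 2 × 31 = 62.
Actual frame index = 62492 − 62 = 62430.

62430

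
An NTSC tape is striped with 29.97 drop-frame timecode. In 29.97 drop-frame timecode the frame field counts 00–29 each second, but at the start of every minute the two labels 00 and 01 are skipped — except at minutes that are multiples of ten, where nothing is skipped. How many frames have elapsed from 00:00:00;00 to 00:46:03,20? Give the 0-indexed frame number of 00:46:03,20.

Complete 10-minute blocks: 4, each 17982 frames → 71928.
Remaining 6 whole minutes in the current block: 1800 + 5 × 1798 = 10790 frames.
Within the current minute: 3 × 30 + 20 − 2 = 108 (labels ;00/;01 skipped at this minute). Total = 71928 + 10790 + 108 = 82826.

82826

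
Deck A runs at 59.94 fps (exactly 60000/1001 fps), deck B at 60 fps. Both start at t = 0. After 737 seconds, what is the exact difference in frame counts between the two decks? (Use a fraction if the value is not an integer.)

A emits 60000/1001 × 737 = 4020000/91 frames; B emits 60 × 737 = 44220.
Difference = 4020/91 frames (≈ 44.1758); B is ahead of A.

4020/91 frames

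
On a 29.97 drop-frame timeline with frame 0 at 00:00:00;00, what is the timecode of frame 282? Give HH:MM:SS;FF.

Ten DF minutes hold 17982 frames, so frame 282 lies in block 0 (frames 0–17981) with 282 frames into that block.
The block's first minute is 1800 frames and the rest 1798 each; 282 frames reaches minute 0, so 0 × 18 + 0 × 2 = 0 labels have been skipped so far.
Adding those back, label number 282 + 0 = 282 at 30 labels/s is 9 s + 12 f = 0 h 0 min 9 s frame 12, i.e. 00:00:09;12.

00:00:09;12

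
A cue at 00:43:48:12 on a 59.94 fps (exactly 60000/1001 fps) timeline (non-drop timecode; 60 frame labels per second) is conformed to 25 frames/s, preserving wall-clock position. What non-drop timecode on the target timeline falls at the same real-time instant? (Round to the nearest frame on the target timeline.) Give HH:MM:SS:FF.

Source frame index: (0×3600 + 43×60 + 48) × 60 + 12 = 157692.
Real time: 157692 / (60000/1001) = 13154141/5000 s.
Target frame: (13154141/5000) × (25) = 13154141/200 ≈ 65770.705 → 65771.
At 25 labels/s: frame 65771 → 00:43:50:21.

00:43:50:21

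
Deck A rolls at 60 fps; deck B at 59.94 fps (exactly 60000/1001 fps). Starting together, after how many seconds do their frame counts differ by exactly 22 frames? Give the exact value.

11011/30 seconds

The gap grows by |60000/1001 − 60| = 60/1001 frames per second.
Time for a 22-frame gap: 22 ÷ (60/1001) = 11011/30 s.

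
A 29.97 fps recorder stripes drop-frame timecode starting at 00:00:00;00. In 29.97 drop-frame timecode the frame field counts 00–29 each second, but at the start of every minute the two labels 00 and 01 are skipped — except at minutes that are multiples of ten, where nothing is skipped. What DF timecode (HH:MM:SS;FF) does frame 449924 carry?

04:10:12;14

Ten DF minutes hold 17982 frames, so frame 449924 lies in block 25 (frames 449550–467531) with 374 frames into that block.
The block's first minute is 1800 frames and the rest 1798 each; 374 frames reaches minute 0, so 25 × 18 + 0 × 2 = 450 labels have been skipped so far.
Adding those back, label number 449924 + 450 = 450374 at 30 labels/s is 15012 s + 14 f = 4 h 10 min 12 s frame 14, i.e. 04:10:12;14.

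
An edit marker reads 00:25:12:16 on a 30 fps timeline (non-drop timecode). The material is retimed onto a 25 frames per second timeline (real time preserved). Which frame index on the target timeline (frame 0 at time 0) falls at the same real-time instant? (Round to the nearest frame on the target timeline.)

Source frame index: (0×3600 + 25×60 + 12) × 30 + 16 = 45376.
Real time: 45376 / (30) = 22688/15 s.
Target frame: (22688/15) × (25) = 113440/3 ≈ 37813.333 → 37813.

frame 37813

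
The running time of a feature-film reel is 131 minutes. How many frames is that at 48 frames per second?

377280 frames

131 min = 7860 s.
Frames = 7860 × 48 = 377280.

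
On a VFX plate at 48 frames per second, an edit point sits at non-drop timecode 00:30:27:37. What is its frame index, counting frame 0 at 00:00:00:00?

frame 87733

Total seconds to the label: (0 × 3600 + 30 × 60 + 27) = 1827.
Frame index = 1827 × 48 + 37 = 87733.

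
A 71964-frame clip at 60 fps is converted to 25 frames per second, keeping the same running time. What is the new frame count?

Target frames = source frames × (target rate / source rate) = 71964 × (25)/(60) = 71964 × 5/12 = 29985.

29985 frames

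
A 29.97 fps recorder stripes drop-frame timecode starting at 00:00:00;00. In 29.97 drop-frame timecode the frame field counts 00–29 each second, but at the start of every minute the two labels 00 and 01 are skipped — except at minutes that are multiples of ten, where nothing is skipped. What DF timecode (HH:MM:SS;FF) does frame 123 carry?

Each 10-minute DF block holds 10 × 60 × 30 − 9 × 2 = 17982 frames. 123 ÷ 17982 → 0 full blocks, remainder 123.
Within the partial block the first minute is 1800 frames and each further minute 1798, so 0 further minute boundaries passed. Total skipped labels = 18 × 0 + 2 × 0 = 0.
Non-drop label index = 123 + 0 = 123; at 30 labels/s that is 00:00:04:03, i.e. DF 00:00:04;03.

00:00:04;03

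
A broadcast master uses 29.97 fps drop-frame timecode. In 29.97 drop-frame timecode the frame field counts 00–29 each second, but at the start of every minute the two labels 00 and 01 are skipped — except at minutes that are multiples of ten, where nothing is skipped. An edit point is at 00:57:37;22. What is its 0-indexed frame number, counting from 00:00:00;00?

103628

As if non-drop at 30 labels/s: (0 × 3600 + 57 × 60 + 37) × 30 + 22 = 103732.
Minute boundaries passed: 57; those not divisible by 10: 57 − 5 = 52; dropped labels = 2 × 52 = 104.
Actual frame index = 103732 − 104 = 103628.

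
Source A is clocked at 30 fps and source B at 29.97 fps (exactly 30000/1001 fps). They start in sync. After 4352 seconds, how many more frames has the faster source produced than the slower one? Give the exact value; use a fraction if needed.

130560/1001 frames

A emits 30 × 4352 = 130560 frames; B emits 30000/1001 × 4352 = 130560000/1001.
Difference = 130560/1001 frames (≈ 130.4296); B is behind A.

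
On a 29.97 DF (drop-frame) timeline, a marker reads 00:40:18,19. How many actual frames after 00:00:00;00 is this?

As if non-drop at 30 labels/s: (0 × 3600 + 40 × 60 + 18) × 30 + 19 = 72559.
Minute boundaries passed: 40; those not divisible by 10: 40 − 4 = 36; dropped labels = 2 × 36 = 72.
Actual frame index = 72559 − 72 = 72487.

72487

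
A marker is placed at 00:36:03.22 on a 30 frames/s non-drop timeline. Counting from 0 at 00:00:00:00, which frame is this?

Total seconds to the label: (0 × 3600 + 36 × 60 + 3) = 2163.
Frame index = 2163 × 30 + 22 = 64912.

frame 64912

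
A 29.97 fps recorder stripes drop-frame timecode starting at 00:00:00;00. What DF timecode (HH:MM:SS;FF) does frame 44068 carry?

00:24:30;12

Each 10-minute DF block holds 10 × 60 × 30 − 9 × 2 = 17982 frames. 44068 ÷ 17982 → 2 full blocks, remainder 8104.
Within the partial block the first minute is 1800 frames and each further minute 1798, so 4 further minute boundaries passed. Total skipped labels = 18 × 2 + 2 × 4 = 44.
Non-drop label index = 44068 + 44 = 44112; at 30 labels/s that is 00:24:30:12, i.e. DF 00:24:30;12.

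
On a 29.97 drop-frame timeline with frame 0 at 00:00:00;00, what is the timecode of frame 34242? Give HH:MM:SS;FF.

00:19:02;18

Ten DF minutes hold 17982 frames, so frame 34242 lies in block 1 (frames 17982–35963) with 16260 frames into that block.
The block's first minute is 1800 frames and the rest 1798 each; 16260 frames reaches minute 9, so 1 × 18 + 9 × 2 = 36 labels have been skipped so far.
Adding those back, label number 34242 + 36 = 34278 at 30 labels/s is 1142 s + 18 f = 0 h 19 min 2 s frame 18, i.e. 00:19:02;18.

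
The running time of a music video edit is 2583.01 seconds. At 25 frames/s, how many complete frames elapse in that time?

64575 frames

Frames = 2583.01 × 25 = 258301/4 ≈ 64575.2500.
Complete frames: 64575.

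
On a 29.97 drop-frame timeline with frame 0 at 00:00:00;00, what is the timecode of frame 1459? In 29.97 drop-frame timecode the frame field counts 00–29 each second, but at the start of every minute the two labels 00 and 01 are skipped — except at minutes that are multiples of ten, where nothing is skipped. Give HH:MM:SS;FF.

Each 10-minute DF block holds 10 × 60 × 30 − 9 × 2 = 17982 frames. 1459 ÷ 17982 → 0 full blocks, remainder 1459.
Within the partial block the first minute is 1800 frames and each further minute 1798, so 0 further minute boundaries passed. Total skipped labels = 18 × 0 + 2 × 0 = 0.
Non-drop label index = 1459 + 0 = 1459; at 30 labels/s that is 00:00:48:19, i.e. DF 00:00:48;19.

00:00:48;19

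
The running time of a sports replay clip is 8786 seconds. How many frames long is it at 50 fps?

439300 frames

Frames = 8786 × 50 = 439300.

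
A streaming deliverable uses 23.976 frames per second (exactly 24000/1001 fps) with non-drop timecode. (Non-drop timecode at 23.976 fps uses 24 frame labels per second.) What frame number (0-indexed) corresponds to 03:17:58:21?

Total seconds to the label: (3 × 3600 + 17 × 60 + 58) = 11878.
Frame index = 11878 × 24 + 21 = 285093.

frame 285093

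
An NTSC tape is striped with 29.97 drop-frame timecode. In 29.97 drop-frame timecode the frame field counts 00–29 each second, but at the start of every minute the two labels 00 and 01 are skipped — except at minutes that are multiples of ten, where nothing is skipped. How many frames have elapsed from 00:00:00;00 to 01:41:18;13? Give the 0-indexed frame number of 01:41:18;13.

182171

Complete 10-minute blocks: 10, each 17982 frames → 179820.
Remaining 1 whole minute in the current block: 1800 + 0 × 1798 = 1800 frames.
Within the current minute: 18 × 30 + 13 − 2 = 551 (labels ;00/;01 skipped at this minute). Total = 179820 + 1800 + 551 = 182171.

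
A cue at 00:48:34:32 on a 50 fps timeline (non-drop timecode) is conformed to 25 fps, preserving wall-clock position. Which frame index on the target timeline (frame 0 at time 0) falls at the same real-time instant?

Source frame index: (0×3600 + 48×60 + 34) × 50 + 32 = 145732.
Real time: 145732 / (50) = 72866/25 s.
Target frame: (72866/25) × (25) = 72866.

frame 72866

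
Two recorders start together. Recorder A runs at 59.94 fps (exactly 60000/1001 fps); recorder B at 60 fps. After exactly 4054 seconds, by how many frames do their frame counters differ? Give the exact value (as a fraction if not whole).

243240/1001 frames

A emits 60000/1001 × 4054 = 243240000/1001 frames; B emits 60 × 4054 = 243240.
Difference = 243240/1001 frames (≈ 242.9970); B is ahead of A.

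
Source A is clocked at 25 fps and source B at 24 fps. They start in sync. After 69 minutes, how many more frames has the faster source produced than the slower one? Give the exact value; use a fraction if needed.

4140 frames

69 min = 4140 s.
A emits 25 × 4140 = 103500 frames; B emits 24 × 4140 = 99360.
Difference = 4140 frames; B is behind A.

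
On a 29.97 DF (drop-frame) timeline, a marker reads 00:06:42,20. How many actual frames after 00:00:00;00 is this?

12068

As if non-drop at 30 labels/s: (0 × 3600 + 6 × 60 + 42) × 30 + 20 = 12080.
Minute boundaries passed: 6; those not divisible by 10: 6 − 0 = 6; dropped labels = 2 × 6 = 12.
Actual frame index = 12080 − 12 = 12068.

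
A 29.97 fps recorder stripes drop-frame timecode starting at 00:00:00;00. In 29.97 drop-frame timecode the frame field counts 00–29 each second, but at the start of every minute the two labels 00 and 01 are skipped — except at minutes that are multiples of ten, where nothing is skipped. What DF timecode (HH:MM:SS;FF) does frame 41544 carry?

00:23:06;06

Each 10-minute DF block holds 10 × 60 × 30 − 9 × 2 = 17982 frames. 41544 ÷ 17982 → 2 full blocks, remainder 5580.
Within the partial block the first minute is 1800 frames and each further minute 1798, so 3 further minute boundaries passed. Total skipped labels = 18 × 2 + 2 × 3 = 42.
Non-drop label index = 41544 + 42 = 41586; at 30 labels/s that is 00:23:06:06, i.e. DF 00:23:06;06.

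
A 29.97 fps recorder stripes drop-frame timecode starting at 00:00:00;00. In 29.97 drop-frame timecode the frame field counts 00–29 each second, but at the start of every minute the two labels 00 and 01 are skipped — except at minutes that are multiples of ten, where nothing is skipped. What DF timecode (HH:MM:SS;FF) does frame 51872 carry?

00:28:50;24

Ten DF minutes hold 17982 frames, so frame 51872 lies in block 2 (frames 35964–53945) with 15908 frames into that block.
The block's first minute is 1800 frames and the rest 1798 each; 15908 frames reaches minute 8, so 2 × 18 + 8 × 2 = 52 labels have been skipped so far.
Adding those back, label number 51872 + 52 = 51924 at 30 labels/s is 1730 s + 24 f = 0 h 28 min 50 s frame 24, i.e. 00:28:50;24.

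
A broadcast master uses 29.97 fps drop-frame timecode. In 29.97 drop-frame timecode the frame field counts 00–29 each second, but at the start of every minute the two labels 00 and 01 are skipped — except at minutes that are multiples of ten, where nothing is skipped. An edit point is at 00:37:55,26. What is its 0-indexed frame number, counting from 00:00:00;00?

As if non-drop at 30 labels/s: (0 × 3600 + 37 × 60 + 55) × 30 + 26 = 68276.
Minute boundaries passed: 37; those not divisible by 10: 37 − 3 = 34; dropped labels = 2 × 34 = 68.
Actual frame index = 68276 − 68 = 68208.

68208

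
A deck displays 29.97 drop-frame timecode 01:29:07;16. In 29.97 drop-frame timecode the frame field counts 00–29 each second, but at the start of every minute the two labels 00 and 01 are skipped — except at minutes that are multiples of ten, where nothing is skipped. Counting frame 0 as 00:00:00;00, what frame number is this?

160264

Complete 10-minute blocks: 8, each 17982 frames → 143856.
Remaining 9 whole minutes in the current block: 1800 + 8 × 1798 = 16184 frames.
Within the current minute: 7 × 30 + 16 − 2 = 224 (labels ;00/;01 skipped at this minute). Total = 143856 + 16184 + 224 = 160264.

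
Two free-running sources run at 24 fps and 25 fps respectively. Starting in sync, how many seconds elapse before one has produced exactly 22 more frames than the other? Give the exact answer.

22 seconds

The gap grows by |25 − 24| = 1 frame per second.
Time for a 22-frame gap: 22 ÷ (1) = 22 s.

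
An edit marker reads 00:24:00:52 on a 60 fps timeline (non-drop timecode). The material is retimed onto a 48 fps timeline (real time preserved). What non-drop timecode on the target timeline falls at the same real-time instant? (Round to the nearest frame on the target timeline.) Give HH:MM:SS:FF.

Source frame index: (0×3600 + 24×60 + 0) × 60 + 52 = 86452.
Real time: 86452 / (60) = 21613/15 s.
Target frame: (21613/15) × (48) = 345808/5 ≈ 69161.600 → 69162.
At 48 labels/s: frame 69162 → 00:24:00:42.

00:24:00:42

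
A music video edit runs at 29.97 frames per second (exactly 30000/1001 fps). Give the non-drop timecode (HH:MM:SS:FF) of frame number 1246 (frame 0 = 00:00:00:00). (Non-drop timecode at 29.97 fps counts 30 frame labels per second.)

00:00:41:16

1246 ÷ 30 = 41 full seconds, remainder 16 frames.
41 s = 0 h 0 min 41 s.
Timecode: 00:00:41:16.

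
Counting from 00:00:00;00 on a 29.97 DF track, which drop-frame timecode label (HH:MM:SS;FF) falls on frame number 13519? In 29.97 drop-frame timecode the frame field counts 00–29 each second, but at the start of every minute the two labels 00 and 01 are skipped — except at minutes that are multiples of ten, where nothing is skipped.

Ten DF minutes hold 17982 frames, so frame 13519 lies in block 0 (frames 0–17981) with 13519 frames into that block.
The block's first minute is 1800 frames and the rest 1798 each; 13519 frames reaches minute 7, so 0 × 18 + 7 × 2 = 14 labels have been skipped so far.
Adding those back, label number 13519 + 14 = 13533 at 30 labels/s is 451 s + 3 f = 0 h 7 min 31 s frame 3, i.e. 00:07:31;03.

00:07:31;03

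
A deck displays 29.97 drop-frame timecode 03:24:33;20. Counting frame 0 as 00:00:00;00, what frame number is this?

As if non-drop at 30 labels/s: (3 × 3600 + 24 × 60 + 33) × 30 + 20 = 368210.
Minute boundaries passed: 204; those not divisible by 10: 204 − 20 = 184; dropped labels = 2 × 184 = 368.
Actual frame index = 368210 − 368 = 367842.

367842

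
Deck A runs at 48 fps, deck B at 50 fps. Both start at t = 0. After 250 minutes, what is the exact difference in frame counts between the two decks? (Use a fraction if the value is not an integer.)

30000 frames

250 min = 15000 s.
A emits 48 × 15000 = 720000 frames; B emits 50 × 15000 = 750000.
Difference = 30000 frames; B is ahead of A.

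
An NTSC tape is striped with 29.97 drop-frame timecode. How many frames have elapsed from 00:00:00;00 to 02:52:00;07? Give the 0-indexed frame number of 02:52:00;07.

Complete 10-minute blocks: 17, each 17982 frames → 305694.
Remaining 2 whole minutes in the current block: 1800 + 1 × 1798 = 3598 frames.
Within the current minute: 0 × 30 + 7 − 2 = 5 (labels ;00/;01 skipped at this minute). Total = 305694 + 3598 + 5 = 309297.

309297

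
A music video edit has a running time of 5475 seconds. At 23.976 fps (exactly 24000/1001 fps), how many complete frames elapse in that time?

Frames = 5475 × 24000/1001 = 131400000/1001 ≈ 131268.7313.
Complete frames: 131268.

131268 frames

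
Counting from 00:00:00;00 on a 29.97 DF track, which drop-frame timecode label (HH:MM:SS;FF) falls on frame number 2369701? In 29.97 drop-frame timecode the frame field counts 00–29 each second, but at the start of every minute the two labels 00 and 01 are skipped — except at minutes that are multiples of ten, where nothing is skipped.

21:57:49;03

Each 10-minute DF block holds 10 × 60 × 30 − 9 × 2 = 17982 frames. 2369701 ÷ 17982 → 131 full blocks, remainder 14059.
Within the partial block the first minute is 1800 frames and each further minute 1798, so 7 further minute boundaries passed. Total skipped labels = 18 × 131 + 2 × 7 = 2372.
Non-drop label index = 2369701 + 2372 = 2372073; at 30 labels/s that is 21:57:49:03, i.e. DF 21:57:49;03.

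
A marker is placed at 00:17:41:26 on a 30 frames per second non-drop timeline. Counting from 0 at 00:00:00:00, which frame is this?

31856

Total seconds to the label: (0 × 3600 + 17 × 60 + 41) = 1061.
Frame index = 1061 × 30 + 26 = 31856.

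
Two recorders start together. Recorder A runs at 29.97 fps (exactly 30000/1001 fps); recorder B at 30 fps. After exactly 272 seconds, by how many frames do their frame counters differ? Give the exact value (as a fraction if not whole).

A emits 30000/1001 × 272 = 8160000/1001 frames; B emits 30 × 272 = 8160.
Difference = 8160/1001 frames (≈ 8.1518); B is ahead of A.

8160/1001 frames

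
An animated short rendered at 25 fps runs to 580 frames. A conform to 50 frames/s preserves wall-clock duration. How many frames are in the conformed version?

Frames at target rate = 580 × (50) / (25) = 1160.

1160 frames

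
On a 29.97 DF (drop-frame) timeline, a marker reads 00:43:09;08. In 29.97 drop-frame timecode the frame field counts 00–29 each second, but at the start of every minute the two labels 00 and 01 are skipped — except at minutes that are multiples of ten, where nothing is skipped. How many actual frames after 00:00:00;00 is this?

77600

As if non-drop at 30 labels/s: (0 × 3600 + 43 × 60 + 9) × 30 + 8 = 77678.
Minute boundaries passed: 43; those not divisible by 10: 43 − 4 = 39; dropped labels = 2 × 39 = 78.
Actual frame index = 77678 − 78 = 77600.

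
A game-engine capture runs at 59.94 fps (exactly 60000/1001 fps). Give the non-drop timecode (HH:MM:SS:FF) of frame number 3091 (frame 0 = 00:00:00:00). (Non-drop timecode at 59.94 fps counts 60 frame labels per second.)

00:00:51:31

3091 ÷ 60 = 51 full seconds, remainder 31 frames.
51 s = 0 h 0 min 51 s.
Timecode: 00:00:51:31.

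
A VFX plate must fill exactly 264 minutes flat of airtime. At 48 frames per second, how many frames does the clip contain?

264 min = 15840 s.
Frames = 15840 × 48 = 760320.

760320 frames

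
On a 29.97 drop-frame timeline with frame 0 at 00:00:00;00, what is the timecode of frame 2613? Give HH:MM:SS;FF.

Each 10-minute DF block holds 10 × 60 × 30 − 9 × 2 = 17982 frames. 2613 ÷ 17982 → 0 full blocks, remainder 2613.
Within the partial block the first minute is 1800 frames and each further minute 1798, so 1 further minute boundary passed. Total skipped labels = 18 × 0 + 2 × 1 = 2.
Non-drop label index = 2613 + 2 = 2615; at 30 labels/s that is 00:01:27:05, i.e. DF 00:01:27;05.

00:01:27;05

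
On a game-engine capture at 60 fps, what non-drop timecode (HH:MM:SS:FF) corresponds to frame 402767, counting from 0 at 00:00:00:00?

01:51:52:47

402767 ÷ 60 = 6712 full seconds, remainder 47 frames.
6712 s = 1 h 51 min 52 s.
Timecode: 01:51:52:47.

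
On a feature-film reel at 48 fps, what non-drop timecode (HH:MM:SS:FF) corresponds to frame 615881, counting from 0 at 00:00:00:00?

03:33:50:41

615881 ÷ 48 = 12830 full seconds, remainder 41 frames.
12830 s = 3 h 33 min 50 s.
Timecode: 03:33:50:41.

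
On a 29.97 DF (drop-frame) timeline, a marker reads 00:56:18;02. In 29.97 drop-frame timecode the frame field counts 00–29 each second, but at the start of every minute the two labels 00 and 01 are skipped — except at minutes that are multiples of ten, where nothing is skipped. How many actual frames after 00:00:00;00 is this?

101240

As if non-drop at 30 labels/s: (0 × 3600 + 56 × 60 + 18) × 30 + 2 = 101342.
Minute boundaries passed: 56; those not divisible by 10: 56 − 5 = 51; dropped labels = 2 × 51 = 102.
Actual frame index = 101342 − 102 = 101240.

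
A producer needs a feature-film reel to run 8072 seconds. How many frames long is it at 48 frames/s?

Frames = 8072 × 48 = 387456.

387456 frames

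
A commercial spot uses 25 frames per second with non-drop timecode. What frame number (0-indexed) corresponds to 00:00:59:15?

Total seconds to the label: (0 × 3600 + 0 × 60 + 59) = 59.
Frame index = 59 × 25 + 15 = 1490.

1490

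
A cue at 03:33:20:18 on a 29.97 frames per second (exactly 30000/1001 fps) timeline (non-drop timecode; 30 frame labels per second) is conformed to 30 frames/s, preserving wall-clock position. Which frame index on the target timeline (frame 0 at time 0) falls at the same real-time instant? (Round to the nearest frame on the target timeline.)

Source frame index: (3×3600 + 33×60 + 20) × 30 + 18 = 384018.
Real time: 384018 / (30000/1001) = 64067003/5000 s.
Target frame: (64067003/5000) × (30) = 192201009/500 ≈ 384402.018 → 384402.

frame 384402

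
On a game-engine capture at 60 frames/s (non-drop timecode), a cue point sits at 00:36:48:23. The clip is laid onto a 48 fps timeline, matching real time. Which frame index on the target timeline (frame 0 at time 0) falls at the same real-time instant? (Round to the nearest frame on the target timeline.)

Source frame index: (0×3600 + 36×60 + 48) × 60 + 23 = 132503.
Real time: 132503 / (60) = 132503/60 s.
Target frame: (132503/60) × (48) = 530012/5 ≈ 106002.400 → 106002.

frame 106002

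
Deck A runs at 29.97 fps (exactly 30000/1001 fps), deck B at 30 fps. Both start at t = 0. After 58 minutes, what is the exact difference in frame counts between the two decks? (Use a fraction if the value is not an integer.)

58 min = 3480 s.
A emits 30000/1001 × 3480 = 104400000/1001 frames; B emits 30 × 3480 = 104400.
Difference = 104400/1001 frames (≈ 104.2957); B is ahead of A.

104400/1001 frames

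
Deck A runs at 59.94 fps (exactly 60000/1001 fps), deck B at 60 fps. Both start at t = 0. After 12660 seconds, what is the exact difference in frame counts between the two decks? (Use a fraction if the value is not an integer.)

A emits 60000/1001 × 12660 = 759600000/1001 frames; B emits 60 × 12660 = 759600.
Difference = 759600/1001 frames (≈ 758.8412); B is ahead of A.

759600/1001 frames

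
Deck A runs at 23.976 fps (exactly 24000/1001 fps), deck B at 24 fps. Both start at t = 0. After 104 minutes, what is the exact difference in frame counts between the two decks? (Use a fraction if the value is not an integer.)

104 min = 6240 s.
A emits 24000/1001 × 6240 = 11520000/77 frames; B emits 24 × 6240 = 149760.
Difference = 11520/77 frames (≈ 149.6104); B is ahead of A.

11520/77 frames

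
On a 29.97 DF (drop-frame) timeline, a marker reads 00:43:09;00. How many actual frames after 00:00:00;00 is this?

Complete 10-minute blocks: 4, each 17982 frames → 71928.
Remaining 3 whole minutes in the current block: 1800 + 2 × 1798 = 5396 frames.
Within the current minute: 9 × 30 + 0 − 2 = 268 (labels ;00/;01 skipped at this minute). Total = 71928 + 5396 + 268 = 77592.

77592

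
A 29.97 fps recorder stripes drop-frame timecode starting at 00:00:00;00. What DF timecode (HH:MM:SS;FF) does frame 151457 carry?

01:24:13;19

Each 10-minute DF block holds 10 × 60 × 30 − 9 × 2 = 17982 frames. 151457 ÷ 17982 → 8 full blocks, remainder 7601.
Within the partial block the first minute is 1800 frames and each further minute 1798, so 4 further minute boundaries passed. Total skipped labels = 18 × 8 + 2 × 4 = 152.
Non-drop label index = 151457 + 152 = 151609; at 30 labels/s that is 01:24:13:19, i.e. DF 01:24:13;19.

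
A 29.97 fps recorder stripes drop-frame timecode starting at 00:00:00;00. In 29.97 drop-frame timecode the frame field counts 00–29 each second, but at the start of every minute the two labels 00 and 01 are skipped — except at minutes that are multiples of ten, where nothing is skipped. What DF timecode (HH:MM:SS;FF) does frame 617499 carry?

Ten DF minutes hold 17982 frames, so frame 617499 lies in block 34 (frames 611388–629369) with 6111 frames into that block.
The block's first minute is 1800 frames and the rest 1798 each; 6111 frames reaches minute 3, so 34 × 18 + 3 × 2 = 618 labels have been skipped so far.
Adding those back, label number 617499 + 618 = 618117 at 30 labels/s is 20603 s + 27 f = 5 h 43 min 23 s frame 27, i.e. 05:43:23;27.

05:43:23;27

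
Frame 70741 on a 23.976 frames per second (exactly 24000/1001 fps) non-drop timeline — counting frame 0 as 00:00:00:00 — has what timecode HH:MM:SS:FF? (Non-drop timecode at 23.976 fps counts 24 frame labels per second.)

70741 ÷ 24 = 2947 full seconds, remainder 13 frames.
2947 s = 0 h 49 min 7 s.
Timecode: 00:49:07:13.

00:49:07:13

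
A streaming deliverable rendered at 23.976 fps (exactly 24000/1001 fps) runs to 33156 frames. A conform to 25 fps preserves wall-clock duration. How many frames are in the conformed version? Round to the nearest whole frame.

Frames at target rate = 33156 × (25) / (24000/1001) = 2765763/80 ≈ 34572.037.
Nearest whole frame: 34572.

34572 frames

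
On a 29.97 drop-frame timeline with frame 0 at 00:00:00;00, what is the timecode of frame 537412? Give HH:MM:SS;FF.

Each 10-minute DF block holds 10 × 60 × 30 − 9 × 2 = 17982 frames. 537412 ÷ 17982 → 29 full blocks, remainder 15934.
Within the partial block the first minute is 1800 frames and each further minute 1798, so 8 further minute boundaries passed. Total skipped labels = 18 × 29 + 2 × 8 = 538.
Non-drop label index = 537412 + 538 = 537950; at 30 labels/s that is 04:58:51:20, i.e. DF 04:58:51;20.

04:58:51;20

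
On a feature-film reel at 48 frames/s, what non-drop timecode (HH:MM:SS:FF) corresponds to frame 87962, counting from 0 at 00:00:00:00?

87962 ÷ 48 = 1832 full seconds, remainder 26 frames.
1832 s = 0 h 30 min 32 s.
Timecode: 00:30:32:26.

00:30:32:26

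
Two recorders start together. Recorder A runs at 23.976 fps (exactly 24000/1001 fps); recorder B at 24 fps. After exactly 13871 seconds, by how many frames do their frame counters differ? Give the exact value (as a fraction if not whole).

2328/7 frames

A emits 24000/1001 × 13871 = 2328000/7 frames; B emits 24 × 13871 = 332904.
Difference = 2328/7 frames (≈ 332.5714); B is ahead of A.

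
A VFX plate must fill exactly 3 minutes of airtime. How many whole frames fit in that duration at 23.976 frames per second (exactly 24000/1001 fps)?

4315 frames

3 min = 180 s.
Frames = 180 × 24000/1001 = 4320000/1001 ≈ 4315.6843.
Complete frames: 4315.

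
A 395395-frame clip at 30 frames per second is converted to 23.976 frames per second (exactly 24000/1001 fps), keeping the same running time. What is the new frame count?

316000 frames

Target frames = source frames × (target rate / source rate) = 395395 × (24000/1001)/(30) = 395395 × 800/1001 = 316000.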